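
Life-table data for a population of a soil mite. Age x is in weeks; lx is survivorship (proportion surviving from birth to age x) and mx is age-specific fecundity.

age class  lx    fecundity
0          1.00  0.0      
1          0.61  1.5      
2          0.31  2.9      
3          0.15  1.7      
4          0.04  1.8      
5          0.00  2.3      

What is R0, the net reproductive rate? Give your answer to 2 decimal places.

2.14

lx·mx by age: 0, 0.915, 0.899, 0.255, 0.072, 0
R0 = Σ lx·mx = 2.141 → 2.14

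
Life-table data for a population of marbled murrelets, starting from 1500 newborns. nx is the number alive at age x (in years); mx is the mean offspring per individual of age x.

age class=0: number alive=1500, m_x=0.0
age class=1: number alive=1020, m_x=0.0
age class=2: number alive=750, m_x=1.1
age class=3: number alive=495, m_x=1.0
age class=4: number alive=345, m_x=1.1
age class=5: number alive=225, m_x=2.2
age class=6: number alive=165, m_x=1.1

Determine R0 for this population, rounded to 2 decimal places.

lx = nx/n0 = nx/1500: 1, 0.68, 0.5, 0.33, 0.23, 0.15, 0.11
lx·mx by age: 0, 0, 0.55, 0.33, 0.253, 0.33, 0.121
R0 = Σ lx·mx = 1.584 → 1.58

1.58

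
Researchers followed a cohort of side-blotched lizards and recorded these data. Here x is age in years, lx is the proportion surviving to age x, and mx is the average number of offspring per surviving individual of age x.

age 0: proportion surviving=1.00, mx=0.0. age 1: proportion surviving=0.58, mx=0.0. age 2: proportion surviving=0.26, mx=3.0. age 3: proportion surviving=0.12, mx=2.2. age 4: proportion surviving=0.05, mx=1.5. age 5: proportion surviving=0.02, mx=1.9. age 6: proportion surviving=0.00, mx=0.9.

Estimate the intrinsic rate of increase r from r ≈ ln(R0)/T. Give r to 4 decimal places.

R0 = Σ lx·mx = 0 + 0 + 0.78 + 0.264 + 0.075 + 0.038 + 0 = 1.157
Σ x·lx·mx = 2.842; T = 2.842/1.157 = 2.45635…
r ≈ ln(R0)/T = ln(1.157)/2.45635… = 0.059369… → 0.0594

0.0594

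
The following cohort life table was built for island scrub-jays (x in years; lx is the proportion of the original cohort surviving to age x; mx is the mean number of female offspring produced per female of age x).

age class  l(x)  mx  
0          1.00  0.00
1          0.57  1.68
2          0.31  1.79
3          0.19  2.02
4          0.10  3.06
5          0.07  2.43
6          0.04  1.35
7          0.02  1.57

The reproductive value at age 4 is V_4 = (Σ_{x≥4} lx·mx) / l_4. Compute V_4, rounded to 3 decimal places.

5.615

lx·mx for x ≥ 4: 0.306, 0.1701, 0.054, 0.0314 → sum = 0.5615
V_4 = 0.5615 / l_4 = 0.5615 / 0.1 = 5.615 → 5.615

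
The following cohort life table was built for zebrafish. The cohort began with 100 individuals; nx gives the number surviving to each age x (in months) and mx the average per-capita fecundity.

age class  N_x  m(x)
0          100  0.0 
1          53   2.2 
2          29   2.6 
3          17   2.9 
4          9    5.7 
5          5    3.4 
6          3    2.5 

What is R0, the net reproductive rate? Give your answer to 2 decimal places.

lx = nx/n0 = nx/100: 1, 0.53, 0.29, 0.17, 0.09, 0.05, 0.03
lx·mx by age: 0, 1.166, 0.754, 0.493, 0.513, 0.17, 0.075
R0 = Σ lx·mx = 3.171 → 3.17

3.17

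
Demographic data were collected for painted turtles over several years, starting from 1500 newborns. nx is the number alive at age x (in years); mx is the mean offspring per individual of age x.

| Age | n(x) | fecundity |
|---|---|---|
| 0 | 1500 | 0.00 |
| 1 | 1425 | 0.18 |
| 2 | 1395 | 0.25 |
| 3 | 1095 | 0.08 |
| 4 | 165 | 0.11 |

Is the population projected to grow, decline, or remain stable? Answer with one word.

declining

lx = nx/n0 = nx/1500: 1, 0.95, 0.93, 0.73, 0.11
R0 = Σ lx·mx = 0 + 0.171 + 0.2325 + 0.0584 + 0.0121 = 0.474
R0 < 1, so the population is declining.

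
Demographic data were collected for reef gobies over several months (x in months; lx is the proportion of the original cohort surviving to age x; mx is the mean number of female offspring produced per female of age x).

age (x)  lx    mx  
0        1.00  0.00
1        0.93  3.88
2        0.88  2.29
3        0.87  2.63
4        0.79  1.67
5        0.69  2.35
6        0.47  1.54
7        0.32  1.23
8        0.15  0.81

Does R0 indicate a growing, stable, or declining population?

R0 = Σ lx·mx = 0 + 3.6084 + 2.0152 + 2.2881 + 1.3193 + 1.6215 + 0.7238 + 0.3936 + 0.1215 = 12.0914
R0 > 1, so the population is growing.

growing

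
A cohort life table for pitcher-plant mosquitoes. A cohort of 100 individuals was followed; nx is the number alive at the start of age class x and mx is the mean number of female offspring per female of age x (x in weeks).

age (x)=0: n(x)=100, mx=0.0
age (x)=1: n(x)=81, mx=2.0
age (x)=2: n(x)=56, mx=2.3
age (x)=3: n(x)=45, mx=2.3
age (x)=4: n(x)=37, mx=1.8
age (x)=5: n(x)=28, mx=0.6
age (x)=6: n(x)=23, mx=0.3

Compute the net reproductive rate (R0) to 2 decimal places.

lx = nx/n0 = nx/100: 1, 0.81, 0.56, 0.45, 0.37, 0.28, 0.23
lx·mx by age: 0, 1.62, 1.288, 1.035, 0.666, 0.168, 0.069
R0 = Σ lx·mx = 4.846 → 4.85

4.85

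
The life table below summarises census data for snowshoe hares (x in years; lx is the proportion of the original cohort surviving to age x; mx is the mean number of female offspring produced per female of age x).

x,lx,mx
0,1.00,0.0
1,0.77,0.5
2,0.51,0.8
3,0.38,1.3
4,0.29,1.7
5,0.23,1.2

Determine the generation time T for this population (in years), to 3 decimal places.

2.935

lx·mx: 0, 0.385, 0.408, 0.494, 0.493, 0.276 → R0 = 2.056
x·lx·mx: 0, 0.385, 0.816, 1.482, 1.972, 1.38 → Σ = 6.035
T = 6.035 / 2.056 = 2.935311… → 2.935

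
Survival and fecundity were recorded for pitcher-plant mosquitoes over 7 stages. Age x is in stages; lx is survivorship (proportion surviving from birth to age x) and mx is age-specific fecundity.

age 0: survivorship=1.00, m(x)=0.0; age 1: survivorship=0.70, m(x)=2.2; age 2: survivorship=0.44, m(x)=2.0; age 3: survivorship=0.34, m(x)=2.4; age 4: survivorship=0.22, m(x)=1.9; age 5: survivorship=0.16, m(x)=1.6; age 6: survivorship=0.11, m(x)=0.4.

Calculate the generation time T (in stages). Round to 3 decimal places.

2.267

lx·mx: 0, 1.54, 0.88, 0.816, 0.418, 0.256, 0.044 → R0 = 3.954
x·lx·mx: 0, 1.54, 1.76, 2.448, 1.672, 1.28, 0.264 → Σ = 8.964
T = 8.964 / 3.954 = 2.267071… → 2.267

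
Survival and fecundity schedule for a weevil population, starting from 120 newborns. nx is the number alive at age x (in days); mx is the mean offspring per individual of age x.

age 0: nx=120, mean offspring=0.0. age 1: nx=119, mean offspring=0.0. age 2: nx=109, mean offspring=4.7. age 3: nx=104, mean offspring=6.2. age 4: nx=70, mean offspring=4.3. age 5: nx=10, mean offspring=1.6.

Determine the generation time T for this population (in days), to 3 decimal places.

2.878

lx = nx/n0 = nx/120: 1, 0.99167…, 0.90833…, 0.86667…, 0.58333…, 0.08333…
lx·mx: 0, 0, 4.269167…, 5.373333…, 2.508333…, 0.133333… → R0 = 12.284167…
x·lx·mx: 0, 0, 8.538333…, 16.12…, 10.033333…, 0.666667… → Σ = 35.358333…
T = 35.358333… / 12.284167… = 2.878366… → 2.878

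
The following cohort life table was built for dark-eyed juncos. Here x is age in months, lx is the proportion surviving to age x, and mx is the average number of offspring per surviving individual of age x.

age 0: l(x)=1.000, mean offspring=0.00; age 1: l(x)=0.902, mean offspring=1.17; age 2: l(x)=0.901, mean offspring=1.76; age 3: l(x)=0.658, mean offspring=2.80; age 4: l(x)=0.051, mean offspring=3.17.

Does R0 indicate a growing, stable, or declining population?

growing

R0 = Σ lx·mx = 0 + 1.05534 + 1.58576 + 1.8424 + 0.16167 = 4.64517
R0 > 1, so the population is growing.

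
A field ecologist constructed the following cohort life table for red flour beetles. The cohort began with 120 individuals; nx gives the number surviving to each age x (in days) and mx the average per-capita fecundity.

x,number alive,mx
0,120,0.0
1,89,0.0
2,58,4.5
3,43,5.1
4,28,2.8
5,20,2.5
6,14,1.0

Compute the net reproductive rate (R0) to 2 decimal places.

lx = nx/n0 = nx/120: 1, 0.74167…, 0.48333…, 0.35833…, 0.23333…, 0.16667…, 0.11667…
lx·mx by age: 0, 0, 2.175…, 1.8275…, 0.653333…, 0.416667…, 0.116667…
R0 = Σ lx·mx = 5.189167… → 5.19

5.19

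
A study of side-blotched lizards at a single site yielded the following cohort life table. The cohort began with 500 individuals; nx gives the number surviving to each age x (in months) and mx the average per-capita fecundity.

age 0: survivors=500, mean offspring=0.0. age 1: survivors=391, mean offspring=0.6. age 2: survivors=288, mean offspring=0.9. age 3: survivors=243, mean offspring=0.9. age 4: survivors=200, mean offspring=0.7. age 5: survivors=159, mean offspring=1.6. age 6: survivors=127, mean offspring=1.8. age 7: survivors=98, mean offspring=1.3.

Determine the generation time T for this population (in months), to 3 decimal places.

lx = nx/n0 = nx/500: 1, 0.782, 0.576, 0.486, 0.4, 0.318, 0.254, 0.196
lx·mx: 0, 0.4692, 0.5184, 0.4374, 0.28, 0.5088, 0.4572, 0.2548 → R0 = 2.9258
x·lx·mx: 0, 0.4692, 1.0368, 1.3122, 1.12, 2.544, 2.7432, 1.7836 → Σ = 11.009
T = 11.009 / 2.9258 = 3.762732… → 3.763

3.763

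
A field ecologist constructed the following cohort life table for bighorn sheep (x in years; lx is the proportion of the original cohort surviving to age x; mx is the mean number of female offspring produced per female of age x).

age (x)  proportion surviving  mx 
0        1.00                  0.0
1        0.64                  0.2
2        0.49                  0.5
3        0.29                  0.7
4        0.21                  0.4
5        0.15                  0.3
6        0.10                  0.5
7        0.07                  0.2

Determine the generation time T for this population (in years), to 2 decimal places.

lx·mx: 0, 0.128, 0.245, 0.203, 0.084, 0.045, 0.05, 0.014 → R0 = 0.769
x·lx·mx: 0, 0.128, 0.49, 0.609, 0.336, 0.225, 0.3, 0.098 → Σ = 2.186
T = 2.186 / 0.769 = 2.842653… → 2.84

2.84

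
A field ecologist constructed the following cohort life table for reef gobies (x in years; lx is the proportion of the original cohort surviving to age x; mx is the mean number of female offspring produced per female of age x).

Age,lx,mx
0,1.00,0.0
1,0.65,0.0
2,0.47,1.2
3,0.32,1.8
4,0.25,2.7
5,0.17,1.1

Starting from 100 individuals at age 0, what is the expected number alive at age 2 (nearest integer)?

Expected survivors = N0 · l_2 = 100 × 0.47 = 47 → 47

47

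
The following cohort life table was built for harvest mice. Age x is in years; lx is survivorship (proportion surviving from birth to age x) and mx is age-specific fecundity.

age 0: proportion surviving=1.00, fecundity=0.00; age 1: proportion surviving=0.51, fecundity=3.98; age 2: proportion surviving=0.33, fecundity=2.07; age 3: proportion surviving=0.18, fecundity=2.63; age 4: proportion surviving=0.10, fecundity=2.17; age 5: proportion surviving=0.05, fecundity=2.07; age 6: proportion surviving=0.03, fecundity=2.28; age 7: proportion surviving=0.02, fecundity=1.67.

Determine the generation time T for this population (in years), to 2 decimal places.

lx·mx: 0, 2.0298, 0.6831, 0.4734, 0.217, 0.1035, 0.0684, 0.0334 → R0 = 3.6086
x·lx·mx: 0, 2.0298, 1.3662, 1.4202, 0.868, 0.5175, 0.4104, 0.2338 → Σ = 6.8459
T = 6.8459 / 3.6086 = 1.897107… → 1.90

1.90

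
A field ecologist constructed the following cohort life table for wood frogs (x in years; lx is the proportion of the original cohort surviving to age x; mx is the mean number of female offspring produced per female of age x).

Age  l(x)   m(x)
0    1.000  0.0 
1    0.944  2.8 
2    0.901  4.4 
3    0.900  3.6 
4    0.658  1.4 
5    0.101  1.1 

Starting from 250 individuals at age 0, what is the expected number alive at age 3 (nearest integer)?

225

Expected survivors = N0 · l_3 = 250 × 0.900 = 225 → 225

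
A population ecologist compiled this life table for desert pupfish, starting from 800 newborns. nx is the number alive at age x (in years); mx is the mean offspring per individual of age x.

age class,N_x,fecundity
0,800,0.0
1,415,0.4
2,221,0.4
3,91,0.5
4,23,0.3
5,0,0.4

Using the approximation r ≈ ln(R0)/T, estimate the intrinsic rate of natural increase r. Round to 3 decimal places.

lx = nx/n0 = nx/800: 1, 0.51875, 0.27625, 0.11375, 0.02875, 0
R0 = Σ lx·mx = 0 + 0.2075… + 0.1105… + 0.05688… + 0.00863… + 0 = 0.3835
Σ x·lx·mx = 0.633625; T = 0.633625/0.3835 = 1.65222…
r ≈ ln(R0)/T = ln(0.3835)/1.65222… = -0.58008… → -0.580

-0.580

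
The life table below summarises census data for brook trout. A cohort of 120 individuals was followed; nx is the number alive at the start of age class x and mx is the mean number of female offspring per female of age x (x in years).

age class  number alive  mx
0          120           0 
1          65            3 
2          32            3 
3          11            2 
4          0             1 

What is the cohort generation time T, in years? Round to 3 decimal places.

1.447

lx = nx/n0 = nx/120: 1, 0.54167…, 0.26667…, 0.09167…, 0
lx·mx: 0, 1.625…, 0.8…, 0.183333…, 0 → R0 = 2.608333…
x·lx·mx: 0, 1.625…, 1.6…, 0.55…, 0 → Σ = 3.775…
T = 3.775… / 2.608333… = 1.447284… → 1.447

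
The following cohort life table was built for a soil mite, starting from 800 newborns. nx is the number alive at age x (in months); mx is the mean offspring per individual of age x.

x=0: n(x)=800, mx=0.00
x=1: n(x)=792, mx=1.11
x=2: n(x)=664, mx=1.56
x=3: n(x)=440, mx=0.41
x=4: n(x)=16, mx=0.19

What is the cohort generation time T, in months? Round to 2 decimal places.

lx = nx/n0 = nx/800: 1, 0.99, 0.83, 0.55, 0.02
lx·mx: 0, 1.0989, 1.2948, 0.2255, 0.0038 → R0 = 2.623
x·lx·mx: 0, 1.0989, 2.5896, 0.6765, 0.0152 → Σ = 4.3802
T = 4.3802 / 2.623 = 1.66992… → 1.67

1.67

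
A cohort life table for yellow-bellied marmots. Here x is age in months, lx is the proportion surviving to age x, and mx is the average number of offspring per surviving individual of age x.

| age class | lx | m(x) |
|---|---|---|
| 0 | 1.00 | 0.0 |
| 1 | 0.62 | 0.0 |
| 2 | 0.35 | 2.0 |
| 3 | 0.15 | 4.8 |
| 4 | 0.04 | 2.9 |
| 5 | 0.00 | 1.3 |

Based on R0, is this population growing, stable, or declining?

growing

R0 = Σ lx·mx = 0 + 0 + 0.7 + 0.72 + 0.116 + 0 = 1.536
R0 > 1, so the population is growing.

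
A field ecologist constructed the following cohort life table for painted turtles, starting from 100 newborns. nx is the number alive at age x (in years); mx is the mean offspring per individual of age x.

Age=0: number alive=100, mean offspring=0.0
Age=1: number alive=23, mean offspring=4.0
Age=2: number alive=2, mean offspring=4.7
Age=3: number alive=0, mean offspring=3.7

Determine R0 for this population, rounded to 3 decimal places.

lx = nx/n0 = nx/100: 1, 0.23, 0.02, 0
lx·mx by age: 0, 0.92, 0.094, 0
R0 = Σ lx·mx = 1.014 → 1.014

1.014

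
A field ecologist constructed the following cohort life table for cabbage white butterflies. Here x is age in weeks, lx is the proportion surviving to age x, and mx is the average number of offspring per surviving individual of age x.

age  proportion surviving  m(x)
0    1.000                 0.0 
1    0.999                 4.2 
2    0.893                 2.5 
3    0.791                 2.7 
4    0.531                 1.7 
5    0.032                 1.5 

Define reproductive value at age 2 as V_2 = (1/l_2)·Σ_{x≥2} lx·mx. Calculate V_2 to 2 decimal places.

lx·mx for x ≥ 2: 2.2325, 2.1357, 0.9027, 0.048 → sum = 5.3189
V_2 = 5.3189 / l_2 = 5.3189 / 0.893 = 5.956215… → 5.96

5.96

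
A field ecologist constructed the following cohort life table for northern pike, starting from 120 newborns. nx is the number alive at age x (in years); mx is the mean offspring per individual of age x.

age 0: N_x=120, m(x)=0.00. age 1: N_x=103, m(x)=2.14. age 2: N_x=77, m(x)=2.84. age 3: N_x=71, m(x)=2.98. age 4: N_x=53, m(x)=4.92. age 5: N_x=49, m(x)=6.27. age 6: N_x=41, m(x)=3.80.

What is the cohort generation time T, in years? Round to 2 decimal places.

lx = nx/n0 = nx/120: 1, 0.85833…, 0.64167…, 0.59167…, 0.44167…, 0.40833…, 0.34167…
lx·mx: 0, 1.836833…, 1.822333…, 1.763167…, 2.173…, 2.56025…, 1.298333… → R0 = 11.453917…
x·lx·mx: 0, 1.836833…, 3.644667…, 5.2895…, 8.692…, 12.80125…, 7.79… → Σ = 40.05425…
T = 40.05425… / 11.453917… = 3.496992… → 3.50

3.50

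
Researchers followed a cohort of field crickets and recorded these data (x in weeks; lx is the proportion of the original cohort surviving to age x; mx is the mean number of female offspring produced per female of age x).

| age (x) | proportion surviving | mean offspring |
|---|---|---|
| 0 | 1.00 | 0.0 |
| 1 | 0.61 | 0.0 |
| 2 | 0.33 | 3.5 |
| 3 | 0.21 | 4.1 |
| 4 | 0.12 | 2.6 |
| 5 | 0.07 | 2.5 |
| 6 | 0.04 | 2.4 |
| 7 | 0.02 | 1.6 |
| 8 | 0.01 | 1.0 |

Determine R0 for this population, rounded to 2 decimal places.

2.64

lx·mx by age: 0, 0, 1.155, 0.861, 0.312, 0.175, 0.096, 0.032, 0.01
R0 = Σ lx·mx = 2.641 → 2.64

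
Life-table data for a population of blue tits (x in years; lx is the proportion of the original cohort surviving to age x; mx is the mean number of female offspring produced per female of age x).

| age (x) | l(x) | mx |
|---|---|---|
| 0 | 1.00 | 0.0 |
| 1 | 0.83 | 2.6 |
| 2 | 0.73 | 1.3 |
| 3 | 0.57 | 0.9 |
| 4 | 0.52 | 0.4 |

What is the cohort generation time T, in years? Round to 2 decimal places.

lx·mx: 0, 2.158, 0.949, 0.513, 0.208 → R0 = 3.828
x·lx·mx: 0, 2.158, 1.898, 1.539, 0.832 → Σ = 6.427
T = 6.427 / 3.828 = 1.678945… → 1.68

1.68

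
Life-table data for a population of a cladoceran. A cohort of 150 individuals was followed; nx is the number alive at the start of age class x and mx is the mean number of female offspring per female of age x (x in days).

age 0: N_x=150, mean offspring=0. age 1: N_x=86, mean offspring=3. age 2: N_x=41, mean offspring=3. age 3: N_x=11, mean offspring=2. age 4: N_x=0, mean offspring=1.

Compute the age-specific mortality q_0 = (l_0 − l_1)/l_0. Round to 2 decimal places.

lx = nx/n0 = nx/150: 1, 0.57333…, 0.27333…, 0.07333…, 0
q_0 = (l_0 − l_1) / l_0 = (1 − 0.573333…) / 1
     = 0.426667… / 1 = 0.426667… → 0.43

0.43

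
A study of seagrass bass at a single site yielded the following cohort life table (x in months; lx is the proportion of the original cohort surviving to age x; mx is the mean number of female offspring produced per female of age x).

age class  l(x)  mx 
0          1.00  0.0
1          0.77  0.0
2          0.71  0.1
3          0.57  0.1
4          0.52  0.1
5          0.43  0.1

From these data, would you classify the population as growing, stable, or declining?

R0 = Σ lx·mx = 0 + 0 + 0.071 + 0.057 + 0.052 + 0.043 = 0.223
R0 < 1, so the population is declining.

declining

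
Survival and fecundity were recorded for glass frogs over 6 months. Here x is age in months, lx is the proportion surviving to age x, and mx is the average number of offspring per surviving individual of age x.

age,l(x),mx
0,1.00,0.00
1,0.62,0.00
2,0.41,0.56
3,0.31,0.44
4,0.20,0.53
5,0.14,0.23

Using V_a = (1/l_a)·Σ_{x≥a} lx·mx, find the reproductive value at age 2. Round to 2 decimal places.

1.23

lx·mx for x ≥ 2: 0.2296, 0.1364, 0.106, 0.0322 → sum = 0.5042
V_2 = 0.5042 / l_2 = 0.5042 / 0.41 = 1.229756… → 1.23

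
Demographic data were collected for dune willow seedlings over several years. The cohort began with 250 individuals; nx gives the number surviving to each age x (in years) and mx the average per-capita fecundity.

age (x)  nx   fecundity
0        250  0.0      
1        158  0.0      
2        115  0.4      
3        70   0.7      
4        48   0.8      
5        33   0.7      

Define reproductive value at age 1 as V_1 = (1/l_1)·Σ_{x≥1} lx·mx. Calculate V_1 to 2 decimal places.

0.99

lx = nx/n0 = nx/250: 1, 0.632, 0.46, 0.28, 0.192, 0.132
lx·mx for x ≥ 1: 0, 0.184, 0.196, 0.1536, 0.0924 → sum = 0.626
V_1 = 0.626 / l_1 = 0.626 / 0.632 = 0.990506… → 0.99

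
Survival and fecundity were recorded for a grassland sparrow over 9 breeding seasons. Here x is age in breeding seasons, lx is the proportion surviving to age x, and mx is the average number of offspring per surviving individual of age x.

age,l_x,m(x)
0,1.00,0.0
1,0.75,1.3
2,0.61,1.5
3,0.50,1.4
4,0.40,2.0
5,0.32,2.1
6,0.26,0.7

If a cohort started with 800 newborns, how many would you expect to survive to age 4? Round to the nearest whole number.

Expected survivors = N0 · l_4 = 800 × 0.40 = 320 → 320

320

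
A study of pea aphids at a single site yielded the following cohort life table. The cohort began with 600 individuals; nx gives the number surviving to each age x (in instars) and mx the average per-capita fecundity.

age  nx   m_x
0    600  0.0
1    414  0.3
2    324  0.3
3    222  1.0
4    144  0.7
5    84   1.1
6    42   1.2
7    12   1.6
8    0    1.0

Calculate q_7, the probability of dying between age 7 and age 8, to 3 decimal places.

lx = nx/n0 = nx/600: 1, 0.69, 0.54, 0.37, 0.24, 0.14, 0.07, 0.02, 0
q_7 = (l_7 − l_8) / l_7 = (0.02 − 0) / 0.02
     = 0.02 / 0.02 = 1 → 1.000

1.000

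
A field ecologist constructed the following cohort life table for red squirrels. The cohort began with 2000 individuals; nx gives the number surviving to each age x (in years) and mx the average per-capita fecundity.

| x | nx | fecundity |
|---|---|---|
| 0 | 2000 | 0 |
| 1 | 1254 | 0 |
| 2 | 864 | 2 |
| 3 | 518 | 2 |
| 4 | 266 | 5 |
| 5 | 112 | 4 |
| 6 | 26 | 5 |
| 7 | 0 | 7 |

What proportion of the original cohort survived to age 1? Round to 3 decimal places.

l_1 = n_1/n_0 = 1254/2000 = 0.627 → 0.627

0.627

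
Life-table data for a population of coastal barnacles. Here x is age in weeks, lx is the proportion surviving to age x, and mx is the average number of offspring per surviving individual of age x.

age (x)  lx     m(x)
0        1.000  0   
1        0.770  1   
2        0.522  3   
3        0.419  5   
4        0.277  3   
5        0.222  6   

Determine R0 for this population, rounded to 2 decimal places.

lx·mx by age: 0, 0.77, 1.566, 2.095, 0.831, 1.332
R0 = Σ lx·mx = 6.594 → 6.59

6.59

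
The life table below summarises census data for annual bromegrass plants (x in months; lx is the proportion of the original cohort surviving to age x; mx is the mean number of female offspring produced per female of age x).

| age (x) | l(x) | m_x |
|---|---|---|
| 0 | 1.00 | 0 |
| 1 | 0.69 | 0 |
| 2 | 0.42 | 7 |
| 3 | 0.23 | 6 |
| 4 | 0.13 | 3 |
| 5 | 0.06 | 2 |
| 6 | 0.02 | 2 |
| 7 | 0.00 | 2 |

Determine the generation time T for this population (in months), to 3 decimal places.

lx·mx: 0, 0, 2.94, 1.38, 0.39, 0.12, 0.04, 0 → R0 = 4.87
x·lx·mx: 0, 0, 5.88, 4.14, 1.56, 0.6, 0.24, 0 → Σ = 12.42
T = 12.42 / 4.87 = 2.550308… → 2.550

2.550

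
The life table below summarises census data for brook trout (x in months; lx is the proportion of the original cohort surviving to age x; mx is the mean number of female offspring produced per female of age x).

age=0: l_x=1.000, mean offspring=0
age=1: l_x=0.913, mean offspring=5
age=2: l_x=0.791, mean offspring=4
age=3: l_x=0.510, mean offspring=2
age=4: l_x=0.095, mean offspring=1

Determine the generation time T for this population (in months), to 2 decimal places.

lx·mx: 0, 4.565, 3.164, 1.02, 0.095 → R0 = 8.844
x·lx·mx: 0, 4.565, 6.328, 3.06, 0.38 → Σ = 14.333
T = 14.333 / 8.844 = 1.620647… → 1.62

1.62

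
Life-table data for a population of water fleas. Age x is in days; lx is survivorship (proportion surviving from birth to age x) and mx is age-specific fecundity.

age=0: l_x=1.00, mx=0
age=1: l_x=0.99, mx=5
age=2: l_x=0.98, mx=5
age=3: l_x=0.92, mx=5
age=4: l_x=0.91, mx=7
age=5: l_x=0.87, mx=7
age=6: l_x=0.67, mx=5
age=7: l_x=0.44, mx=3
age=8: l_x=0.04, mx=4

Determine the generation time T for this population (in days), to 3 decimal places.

lx·mx: 0, 4.95, 4.9, 4.6, 6.37, 6.09, 3.35, 1.32, 0.16 → R0 = 31.74
x·lx·mx: 0, 4.95, 9.8, 13.8, 25.48, 30.45, 20.1, 9.24, 1.28 → Σ = 115.1
T = 115.1 / 31.74 = 3.626339… → 3.626

3.626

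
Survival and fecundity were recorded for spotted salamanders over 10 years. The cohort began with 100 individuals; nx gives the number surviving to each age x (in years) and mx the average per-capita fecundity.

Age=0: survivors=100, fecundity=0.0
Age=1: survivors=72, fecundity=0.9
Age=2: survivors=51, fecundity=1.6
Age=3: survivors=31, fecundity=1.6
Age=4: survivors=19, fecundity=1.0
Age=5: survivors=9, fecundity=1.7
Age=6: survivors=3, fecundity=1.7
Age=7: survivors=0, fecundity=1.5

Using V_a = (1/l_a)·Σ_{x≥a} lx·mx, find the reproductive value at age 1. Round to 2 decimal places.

lx = nx/n0 = nx/100: 1, 0.72, 0.51, 0.31, 0.19, 0.09, 0.03, 0
lx·mx for x ≥ 1: 0.648, 0.816, 0.496, 0.19, 0.153, 0.051, 0 → sum = 2.354
V_1 = 2.354 / l_1 = 2.354 / 0.72 = 3.269444… → 3.27

3.27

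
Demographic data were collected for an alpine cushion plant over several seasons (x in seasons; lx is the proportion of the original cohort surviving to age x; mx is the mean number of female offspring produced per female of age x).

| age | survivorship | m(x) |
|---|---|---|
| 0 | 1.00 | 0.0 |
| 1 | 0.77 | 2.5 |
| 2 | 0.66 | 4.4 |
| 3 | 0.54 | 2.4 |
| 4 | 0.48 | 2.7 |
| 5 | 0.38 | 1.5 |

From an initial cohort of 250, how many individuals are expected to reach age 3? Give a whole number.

Expected survivors = N0 · l_3 = 250 × 0.54 = 135 → 135

135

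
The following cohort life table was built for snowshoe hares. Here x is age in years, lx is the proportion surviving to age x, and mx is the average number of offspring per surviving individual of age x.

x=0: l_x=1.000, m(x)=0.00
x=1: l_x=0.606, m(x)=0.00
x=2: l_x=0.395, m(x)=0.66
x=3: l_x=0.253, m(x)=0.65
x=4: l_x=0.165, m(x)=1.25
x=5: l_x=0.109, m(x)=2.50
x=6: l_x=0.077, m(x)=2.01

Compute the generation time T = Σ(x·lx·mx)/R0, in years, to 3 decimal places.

lx·mx: 0, 0, 0.2607, 0.16445, 0.20625, 0.2725, 0.15477 → R0 = 1.05867
x·lx·mx: 0, 0, 0.5214, 0.49335, 0.825, 1.3625, 0.92862 → Σ = 4.13087
T = 4.13087 / 1.05867 = 3.901943… → 3.902

3.902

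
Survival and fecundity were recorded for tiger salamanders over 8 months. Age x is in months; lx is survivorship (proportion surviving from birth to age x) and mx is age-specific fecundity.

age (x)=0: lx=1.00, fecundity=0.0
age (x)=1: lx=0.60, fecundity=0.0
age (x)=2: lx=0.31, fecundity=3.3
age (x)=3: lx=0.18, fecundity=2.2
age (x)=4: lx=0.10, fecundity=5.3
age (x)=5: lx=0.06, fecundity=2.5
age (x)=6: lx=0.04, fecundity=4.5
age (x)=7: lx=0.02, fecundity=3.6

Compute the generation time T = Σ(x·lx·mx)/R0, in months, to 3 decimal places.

lx·mx: 0, 0, 1.023, 0.396, 0.53, 0.15, 0.18, 0.072 → R0 = 2.351
x·lx·mx: 0, 0, 2.046, 1.188, 2.12, 0.75, 1.08, 0.504 → Σ = 7.688
T = 7.688 / 2.351 = 3.270098… → 3.270

3.270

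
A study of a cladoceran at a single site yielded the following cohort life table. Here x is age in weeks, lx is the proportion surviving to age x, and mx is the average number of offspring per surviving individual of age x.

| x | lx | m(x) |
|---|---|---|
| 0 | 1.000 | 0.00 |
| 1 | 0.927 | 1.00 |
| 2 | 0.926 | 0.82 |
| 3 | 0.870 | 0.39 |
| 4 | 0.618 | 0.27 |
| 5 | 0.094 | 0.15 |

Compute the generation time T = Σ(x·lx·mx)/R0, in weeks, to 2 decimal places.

1.90

lx·mx: 0, 0.927, 0.75932, 0.3393, 0.16686, 0.0141 → R0 = 2.20658
x·lx·mx: 0, 0.927, 1.51864, 1.0179, 0.66744, 0.0705 → Σ = 4.20148
T = 4.20148 / 2.20658 = 1.904069… → 1.90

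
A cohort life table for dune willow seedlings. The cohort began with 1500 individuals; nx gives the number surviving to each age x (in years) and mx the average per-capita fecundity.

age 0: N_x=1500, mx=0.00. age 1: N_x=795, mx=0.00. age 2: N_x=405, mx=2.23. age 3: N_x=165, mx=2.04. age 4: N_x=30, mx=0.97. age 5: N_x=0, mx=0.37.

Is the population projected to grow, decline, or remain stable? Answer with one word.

declining

lx = nx/n0 = nx/1500: 1, 0.53, 0.27, 0.11, 0.02, 0
R0 = Σ lx·mx = 0 + 0 + 0.6021 + 0.2244 + 0.0194 + 0 = 0.8459
R0 < 1, so the population is declining.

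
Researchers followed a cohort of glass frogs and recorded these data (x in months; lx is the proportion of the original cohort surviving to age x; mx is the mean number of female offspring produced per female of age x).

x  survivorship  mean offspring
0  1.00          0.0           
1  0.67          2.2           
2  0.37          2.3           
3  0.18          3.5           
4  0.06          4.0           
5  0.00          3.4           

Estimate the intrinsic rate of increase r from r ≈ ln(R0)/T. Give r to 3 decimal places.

R0 = Σ lx·mx = 0 + 1.474 + 0.851 + 0.63 + 0.24 + 0 = 3.195
Σ x·lx·mx = 6.026; T = 6.026/3.195 = 1.88607…
r ≈ ln(R0)/T = ln(3.195)/1.88607… = 0.61588… → 0.616

0.616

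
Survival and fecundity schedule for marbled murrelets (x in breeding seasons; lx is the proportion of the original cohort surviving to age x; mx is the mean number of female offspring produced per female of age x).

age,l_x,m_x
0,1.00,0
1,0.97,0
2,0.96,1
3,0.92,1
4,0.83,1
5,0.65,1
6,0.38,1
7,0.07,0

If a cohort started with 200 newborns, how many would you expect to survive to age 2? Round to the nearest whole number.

Expected survivors = N0 · l_2 = 200 × 0.96 = 192 → 192

192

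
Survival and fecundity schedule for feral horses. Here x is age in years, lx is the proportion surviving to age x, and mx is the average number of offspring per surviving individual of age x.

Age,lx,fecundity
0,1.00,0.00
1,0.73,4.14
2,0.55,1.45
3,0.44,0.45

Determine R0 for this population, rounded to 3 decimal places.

4.018

lx·mx by age: 0, 3.0222, 0.7975, 0.198
R0 = Σ lx·mx = 4.0177 → 4.018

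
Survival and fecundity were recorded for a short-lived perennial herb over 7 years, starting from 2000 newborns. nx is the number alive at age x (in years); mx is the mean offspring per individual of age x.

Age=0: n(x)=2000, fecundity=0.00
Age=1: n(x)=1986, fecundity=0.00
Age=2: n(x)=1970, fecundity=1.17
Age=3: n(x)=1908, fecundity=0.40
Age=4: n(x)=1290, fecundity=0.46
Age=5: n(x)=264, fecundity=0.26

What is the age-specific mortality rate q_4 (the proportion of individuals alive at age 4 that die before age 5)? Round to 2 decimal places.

lx = nx/n0 = nx/2000: 1, 0.993, 0.985, 0.954, 0.645, 0.132
q_4 = (l_4 − l_5) / l_4 = (0.645 − 0.132) / 0.645
     = 0.513 / 0.645 = 0.795349… → 0.80

0.80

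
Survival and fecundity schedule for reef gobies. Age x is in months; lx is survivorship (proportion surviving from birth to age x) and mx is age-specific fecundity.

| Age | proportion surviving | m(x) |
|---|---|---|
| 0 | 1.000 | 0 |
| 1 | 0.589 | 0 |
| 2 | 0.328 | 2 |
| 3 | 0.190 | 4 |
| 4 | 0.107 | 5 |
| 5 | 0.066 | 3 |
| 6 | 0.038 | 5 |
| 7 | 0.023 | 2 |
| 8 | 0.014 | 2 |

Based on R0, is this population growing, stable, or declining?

growing

R0 = Σ lx·mx = 0 + 0 + 0.656 + 0.76 + 0.535 + 0.198 + 0.19 + 0.046 + 0.028 = 2.413
R0 > 1, so the population is growing.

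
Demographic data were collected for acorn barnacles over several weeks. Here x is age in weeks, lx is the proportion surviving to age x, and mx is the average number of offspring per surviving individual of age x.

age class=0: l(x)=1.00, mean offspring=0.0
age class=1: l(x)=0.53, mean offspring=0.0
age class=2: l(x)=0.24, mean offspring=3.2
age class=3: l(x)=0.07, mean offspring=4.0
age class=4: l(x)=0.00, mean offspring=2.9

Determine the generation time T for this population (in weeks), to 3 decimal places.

2.267

lx·mx: 0, 0, 0.768, 0.28, 0 → R0 = 1.048
x·lx·mx: 0, 0, 1.536, 0.84, 0 → Σ = 2.376
T = 2.376 / 1.048 = 2.267176… → 2.267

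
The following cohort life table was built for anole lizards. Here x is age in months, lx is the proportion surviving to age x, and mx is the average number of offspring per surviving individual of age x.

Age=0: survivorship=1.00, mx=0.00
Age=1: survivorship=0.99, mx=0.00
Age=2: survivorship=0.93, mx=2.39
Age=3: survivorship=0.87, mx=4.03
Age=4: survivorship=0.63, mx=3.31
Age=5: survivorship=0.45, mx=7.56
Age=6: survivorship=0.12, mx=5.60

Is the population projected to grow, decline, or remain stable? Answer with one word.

growing

R0 = Σ lx·mx = 0 + 0 + 2.2227 + 3.5061 + 2.0853 + 3.402 + 0.672 = 11.8881
R0 > 1, so the population is growing.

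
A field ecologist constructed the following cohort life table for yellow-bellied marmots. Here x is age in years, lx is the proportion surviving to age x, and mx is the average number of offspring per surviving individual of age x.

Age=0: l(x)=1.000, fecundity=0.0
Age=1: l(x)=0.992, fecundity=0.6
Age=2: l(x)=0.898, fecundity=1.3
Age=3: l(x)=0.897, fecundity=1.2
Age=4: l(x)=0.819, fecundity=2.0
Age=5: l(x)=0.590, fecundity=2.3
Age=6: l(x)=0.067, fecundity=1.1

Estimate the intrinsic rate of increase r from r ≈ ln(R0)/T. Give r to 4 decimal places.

R0 = Σ lx·mx = 0 + 0.5952 + 1.1674 + 1.0764 + 1.638 + 1.357 + 0.0737 = 5.9077
Σ x·lx·mx = 19.9384; T = 19.9384/5.9077 = 3.37499…
r ≈ ln(R0)/T = ln(5.9077)/3.37499… = 0.526301… → 0.5263

0.5263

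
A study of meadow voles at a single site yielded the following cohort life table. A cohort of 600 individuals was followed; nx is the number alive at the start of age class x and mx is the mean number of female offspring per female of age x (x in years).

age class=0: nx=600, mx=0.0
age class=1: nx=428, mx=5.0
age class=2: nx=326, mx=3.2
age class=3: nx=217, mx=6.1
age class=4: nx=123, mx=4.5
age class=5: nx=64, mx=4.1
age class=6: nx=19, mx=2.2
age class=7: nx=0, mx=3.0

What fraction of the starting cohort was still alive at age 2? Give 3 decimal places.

l_2 = n_2/n_0 = 326/600 = 0.543333… → 0.543

0.543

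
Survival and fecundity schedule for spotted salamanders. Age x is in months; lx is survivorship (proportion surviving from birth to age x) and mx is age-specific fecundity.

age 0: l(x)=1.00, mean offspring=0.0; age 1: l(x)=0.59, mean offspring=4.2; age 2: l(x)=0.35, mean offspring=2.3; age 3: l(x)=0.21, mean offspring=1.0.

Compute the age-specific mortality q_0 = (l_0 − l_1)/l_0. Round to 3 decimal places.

q_0 = (l_0 − l_1) / l_0 = (1 − 0.59) / 1
     = 0.41 / 1 = 0.41 → 0.410

0.410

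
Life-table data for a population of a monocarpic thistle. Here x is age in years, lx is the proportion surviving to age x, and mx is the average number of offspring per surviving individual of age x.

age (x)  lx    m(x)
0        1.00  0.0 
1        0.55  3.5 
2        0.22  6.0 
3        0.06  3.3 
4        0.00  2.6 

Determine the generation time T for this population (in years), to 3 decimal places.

lx·mx: 0, 1.925, 1.32, 0.198, 0 → R0 = 3.443
x·lx·mx: 0, 1.925, 2.64, 0.594, 0 → Σ = 5.159
T = 5.159 / 3.443 = 1.498403… → 1.498

1.498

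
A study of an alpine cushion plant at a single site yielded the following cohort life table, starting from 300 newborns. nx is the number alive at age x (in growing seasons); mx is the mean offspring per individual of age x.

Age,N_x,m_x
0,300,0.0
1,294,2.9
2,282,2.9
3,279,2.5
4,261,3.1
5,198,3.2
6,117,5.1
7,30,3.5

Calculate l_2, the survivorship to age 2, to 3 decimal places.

l_2 = n_2/n_0 = 282/300 = 0.94 → 0.940

0.940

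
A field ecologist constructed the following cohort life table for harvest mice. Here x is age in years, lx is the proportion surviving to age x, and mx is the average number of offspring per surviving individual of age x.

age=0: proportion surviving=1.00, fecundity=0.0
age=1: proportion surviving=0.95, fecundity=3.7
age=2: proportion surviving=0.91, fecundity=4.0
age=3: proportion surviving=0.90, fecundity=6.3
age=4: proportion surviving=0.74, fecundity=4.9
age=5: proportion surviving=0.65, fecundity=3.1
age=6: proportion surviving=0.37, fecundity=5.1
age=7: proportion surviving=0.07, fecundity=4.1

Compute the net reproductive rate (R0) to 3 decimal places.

lx·mx by age: 0, 3.515, 3.64, 5.67, 3.626, 2.015, 1.887, 0.287
R0 = Σ lx·mx = 20.64 → 20.640

20.640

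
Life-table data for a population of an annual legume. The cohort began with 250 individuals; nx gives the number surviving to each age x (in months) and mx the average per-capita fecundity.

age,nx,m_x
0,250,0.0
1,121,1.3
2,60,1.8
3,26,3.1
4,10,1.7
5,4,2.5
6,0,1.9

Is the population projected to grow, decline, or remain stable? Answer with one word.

lx = nx/n0 = nx/250: 1, 0.484, 0.24, 0.104, 0.04, 0.016, 0
R0 = Σ lx·mx = 0 + 0.6292 + 0.432 + 0.3224 + 0.068 + 0.04 + 0 = 1.4916
R0 > 1, so the population is growing.

growing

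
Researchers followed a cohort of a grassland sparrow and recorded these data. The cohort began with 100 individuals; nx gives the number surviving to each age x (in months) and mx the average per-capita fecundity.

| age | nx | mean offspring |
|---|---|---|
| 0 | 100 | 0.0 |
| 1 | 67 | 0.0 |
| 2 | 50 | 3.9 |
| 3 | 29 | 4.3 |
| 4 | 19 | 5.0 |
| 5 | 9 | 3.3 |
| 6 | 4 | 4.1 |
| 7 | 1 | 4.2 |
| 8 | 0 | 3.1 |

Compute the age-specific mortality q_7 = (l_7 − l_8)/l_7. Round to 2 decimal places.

lx = nx/n0 = nx/100: 1, 0.67, 0.5, 0.29, 0.19, 0.09, 0.04, 0.01, 0
q_7 = (l_7 − l_8) / l_7 = (0.01 − 0) / 0.01
     = 0.01 / 0.01 = 1 → 1.00

1.00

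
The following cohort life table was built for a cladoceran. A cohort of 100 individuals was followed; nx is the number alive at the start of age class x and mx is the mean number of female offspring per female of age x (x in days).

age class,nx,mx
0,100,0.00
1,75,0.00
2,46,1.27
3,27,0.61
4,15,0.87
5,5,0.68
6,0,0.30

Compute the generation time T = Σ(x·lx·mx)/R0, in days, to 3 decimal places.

2.578

lx = nx/n0 = nx/100: 1, 0.75, 0.46, 0.27, 0.15, 0.05, 0
lx·mx: 0, 0, 0.5842, 0.1647, 0.1305, 0.034, 0 → R0 = 0.9134
x·lx·mx: 0, 0, 1.1684, 0.4941, 0.522, 0.17, 0 → Σ = 2.3545
T = 2.3545 / 0.9134 = 2.577732… → 2.578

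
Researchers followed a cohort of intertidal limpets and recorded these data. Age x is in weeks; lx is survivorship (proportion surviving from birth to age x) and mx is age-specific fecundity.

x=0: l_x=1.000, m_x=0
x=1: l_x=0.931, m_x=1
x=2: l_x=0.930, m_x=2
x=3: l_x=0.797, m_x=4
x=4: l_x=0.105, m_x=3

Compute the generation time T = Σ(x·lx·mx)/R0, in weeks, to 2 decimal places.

2.46

lx·mx: 0, 0.931, 1.86, 3.188, 0.315 → R0 = 6.294
x·lx·mx: 0, 0.931, 3.72, 9.564, 1.26 → Σ = 15.475
T = 15.475 / 6.294 = 2.458691… → 2.46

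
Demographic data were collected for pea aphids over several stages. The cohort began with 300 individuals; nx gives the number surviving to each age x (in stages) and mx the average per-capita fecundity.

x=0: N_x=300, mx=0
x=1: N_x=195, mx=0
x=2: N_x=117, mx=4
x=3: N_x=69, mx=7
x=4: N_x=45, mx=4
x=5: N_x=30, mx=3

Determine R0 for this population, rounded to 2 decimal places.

lx = nx/n0 = nx/300: 1, 0.65, 0.39, 0.23, 0.15, 0.1
lx·mx by age: 0, 0, 1.56, 1.61, 0.6, 0.3
R0 = Σ lx·mx = 4.07 → 4.07

4.07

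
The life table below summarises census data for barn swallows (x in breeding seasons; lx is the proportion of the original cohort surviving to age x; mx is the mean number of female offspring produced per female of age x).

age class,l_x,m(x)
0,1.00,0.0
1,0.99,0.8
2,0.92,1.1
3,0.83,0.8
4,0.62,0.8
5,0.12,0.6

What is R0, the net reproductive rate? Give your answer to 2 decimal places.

3.04

lx·mx by age: 0, 0.792, 1.012, 0.664, 0.496, 0.072
R0 = Σ lx·mx = 3.036 → 3.04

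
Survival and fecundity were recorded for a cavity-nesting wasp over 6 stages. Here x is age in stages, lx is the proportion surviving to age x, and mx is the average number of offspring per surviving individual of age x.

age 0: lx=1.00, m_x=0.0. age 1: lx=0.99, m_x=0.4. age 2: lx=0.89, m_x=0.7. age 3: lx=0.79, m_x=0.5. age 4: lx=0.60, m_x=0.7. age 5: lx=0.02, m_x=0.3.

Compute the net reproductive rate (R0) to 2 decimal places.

1.84

lx·mx by age: 0, 0.396, 0.623, 0.395, 0.42, 0.006
R0 = Σ lx·mx = 1.84 → 1.84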